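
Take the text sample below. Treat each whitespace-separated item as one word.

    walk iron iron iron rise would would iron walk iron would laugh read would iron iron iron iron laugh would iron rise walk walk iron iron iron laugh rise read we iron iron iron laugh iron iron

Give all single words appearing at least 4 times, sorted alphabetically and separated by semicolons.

iron; laugh; walk; would

Unigram counts meeting the condition (at least 4 times):
  iron: 18
  laugh: 4
  walk: 4
  would: 5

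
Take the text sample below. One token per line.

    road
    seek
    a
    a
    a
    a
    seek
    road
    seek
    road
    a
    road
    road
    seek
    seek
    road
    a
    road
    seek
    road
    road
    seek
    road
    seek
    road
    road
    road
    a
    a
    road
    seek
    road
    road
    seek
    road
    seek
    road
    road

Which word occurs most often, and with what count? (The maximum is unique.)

"road", 19 times

Unigram frequencies (highest first):
  road: 19
  seek: 11
  a: 8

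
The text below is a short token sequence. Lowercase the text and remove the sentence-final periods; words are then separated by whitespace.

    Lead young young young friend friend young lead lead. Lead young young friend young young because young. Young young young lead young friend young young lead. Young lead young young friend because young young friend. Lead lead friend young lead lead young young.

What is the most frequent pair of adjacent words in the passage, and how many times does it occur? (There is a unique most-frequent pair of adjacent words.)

"young young", 11 times

Bigram frequencies (highest first):
  young young: 11
  lead young: 6
  young friend: 5
  young lead: 5
  friend young: 4
  lead lead: 4
  … (6 more, each ≤ 2)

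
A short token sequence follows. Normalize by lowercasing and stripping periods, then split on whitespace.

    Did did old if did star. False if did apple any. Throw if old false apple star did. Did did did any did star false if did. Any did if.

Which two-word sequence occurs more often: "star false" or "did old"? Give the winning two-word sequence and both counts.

"star false": 2 occurrences
"did old": 1 occurrence

"star false" (2 vs 1)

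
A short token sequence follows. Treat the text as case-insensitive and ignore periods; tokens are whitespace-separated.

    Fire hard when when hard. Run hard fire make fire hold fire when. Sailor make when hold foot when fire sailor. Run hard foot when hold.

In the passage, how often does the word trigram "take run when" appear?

0

Scanning the 24 overlapping trigram windows for "take run when":
  (none found)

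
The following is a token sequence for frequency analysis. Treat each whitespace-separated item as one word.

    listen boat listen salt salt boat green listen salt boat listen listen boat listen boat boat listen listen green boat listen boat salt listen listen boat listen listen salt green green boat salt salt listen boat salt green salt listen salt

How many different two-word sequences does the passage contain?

16

41 tokens → 40 bigram windows in total.
Repeated bigrams (each contributes count−1 duplicates):
  boat listen: 6
  listen boat: 6
  listen listen: 4
  listen salt: 4
  boat salt: 3
  salt listen: 3
  green boat: 2
  salt boat: 2
  … (2 more repeated)
24 duplicate windows → 40 − 24 = 16 distinct.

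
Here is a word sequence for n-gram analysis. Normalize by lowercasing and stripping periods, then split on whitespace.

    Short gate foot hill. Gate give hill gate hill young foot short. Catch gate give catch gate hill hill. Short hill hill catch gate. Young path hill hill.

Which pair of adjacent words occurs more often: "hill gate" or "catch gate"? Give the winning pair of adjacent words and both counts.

"catch gate" (3 vs 2)

"hill gate": 2 occurrences
"catch gate": 3 occurrences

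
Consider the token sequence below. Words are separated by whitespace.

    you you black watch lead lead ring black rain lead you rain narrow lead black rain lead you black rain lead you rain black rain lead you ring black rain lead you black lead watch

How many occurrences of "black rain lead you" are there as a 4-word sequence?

5

Scanning the 32 overlapping 4-gram windows for "black rain lead you":
  position 8–11: black rain lead you
  position 15–18: black rain lead you
  position 19–22: black rain lead you
  position 24–27: black rain lead you
  position 29–32: black rain lead you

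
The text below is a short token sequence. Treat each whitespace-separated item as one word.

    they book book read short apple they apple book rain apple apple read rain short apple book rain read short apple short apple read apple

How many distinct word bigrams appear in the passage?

25 tokens → 24 bigram windows in total.
Repeated bigrams (each contributes count−1 duplicates):
  short apple: 4
  apple book: 2
  apple read: 2
  book rain: 2
  read short: 2
7 duplicate windows → 24 − 7 = 17 distinct.

17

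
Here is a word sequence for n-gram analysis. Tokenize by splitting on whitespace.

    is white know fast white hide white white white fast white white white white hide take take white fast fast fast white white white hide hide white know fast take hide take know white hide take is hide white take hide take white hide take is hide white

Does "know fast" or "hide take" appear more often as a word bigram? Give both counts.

"hide take" (5 vs 2)

"know fast": 2 occurrences
"hide take": 5 occurrences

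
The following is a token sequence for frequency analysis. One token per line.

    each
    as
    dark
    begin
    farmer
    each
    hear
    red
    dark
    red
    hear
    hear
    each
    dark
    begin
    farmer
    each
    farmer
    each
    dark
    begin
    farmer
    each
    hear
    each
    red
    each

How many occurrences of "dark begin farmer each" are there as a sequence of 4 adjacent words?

3

Scanning the 24 overlapping 4-gram windows for "dark begin farmer each":
  position 3–6: dark begin farmer each
  position 14–17: dark begin farmer each
  position 20–23: dark begin farmer each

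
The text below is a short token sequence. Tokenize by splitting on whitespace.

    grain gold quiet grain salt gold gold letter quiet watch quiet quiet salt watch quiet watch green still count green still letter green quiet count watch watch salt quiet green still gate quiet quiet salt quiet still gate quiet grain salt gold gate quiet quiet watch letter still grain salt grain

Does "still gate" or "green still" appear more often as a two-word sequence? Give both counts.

"green still" (3 vs 2)

"still gate": 2 occurrences
"green still": 3 occurrences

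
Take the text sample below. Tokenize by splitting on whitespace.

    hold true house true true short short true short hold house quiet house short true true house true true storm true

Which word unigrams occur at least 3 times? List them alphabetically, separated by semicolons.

house; short; true

Unigram counts meeting the condition (at least 3 times):
  house: 4
  short: 4
  true: 9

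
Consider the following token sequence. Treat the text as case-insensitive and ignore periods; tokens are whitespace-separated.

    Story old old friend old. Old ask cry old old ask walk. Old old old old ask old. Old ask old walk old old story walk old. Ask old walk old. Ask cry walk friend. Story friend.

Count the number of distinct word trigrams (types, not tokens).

24

37 tokens → 35 trigram windows in total.
Repeated trigrams (each contributes count−1 duplicates):
  old old ask: 4
  old ask old: 3
  ask old walk: 2
  old ask cry: 2
  old old old: 2
  old walk old: 2
  walk old ask: 2
  walk old old: 2
11 duplicate windows → 35 − 11 = 24 distinct.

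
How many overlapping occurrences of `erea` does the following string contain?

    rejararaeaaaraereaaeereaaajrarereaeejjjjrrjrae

Sliding a length-4 window over the 46 characters (43 positions):
  position 15–18: erea
  position 21–24: erea
  position 31–34: erea

3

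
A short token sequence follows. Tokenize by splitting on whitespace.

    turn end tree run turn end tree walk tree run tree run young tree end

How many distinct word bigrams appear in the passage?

10

15 tokens → 14 bigram windows in total.
Repeated bigrams (each contributes count−1 duplicates):
  tree run: 3
  end tree: 2
  turn end: 2
4 duplicate windows → 14 − 4 = 10 distinct.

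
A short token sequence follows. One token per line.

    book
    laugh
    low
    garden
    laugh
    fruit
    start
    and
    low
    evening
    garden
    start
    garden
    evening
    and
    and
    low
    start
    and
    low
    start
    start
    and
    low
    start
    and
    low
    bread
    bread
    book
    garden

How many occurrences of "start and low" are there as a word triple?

4

Scanning the 29 overlapping trigram windows for "start and low":
  position 7–9: start and low
  position 18–20: start and low
  position 22–24: start and low
  position 25–27: start and low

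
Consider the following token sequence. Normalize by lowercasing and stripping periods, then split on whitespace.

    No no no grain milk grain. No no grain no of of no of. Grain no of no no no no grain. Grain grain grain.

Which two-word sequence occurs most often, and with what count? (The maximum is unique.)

"no no", 6 times

Bigram frequencies (highest first):
  no no: 6
  no grain: 3
  grain no: 3
  no of: 3
  grain grain: 3
  of no: 2
  … (4 more, each ≤ 1)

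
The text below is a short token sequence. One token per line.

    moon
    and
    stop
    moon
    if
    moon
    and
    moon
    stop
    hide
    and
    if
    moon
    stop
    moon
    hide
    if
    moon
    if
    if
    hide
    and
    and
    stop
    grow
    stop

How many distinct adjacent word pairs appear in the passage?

26 tokens → 25 bigram windows in total.
Repeated bigrams (each contributes count−1 duplicates):
  if moon: 3
  and stop: 2
  hide and: 2
  moon and: 2
  moon if: 2
  moon stop: 2
  stop moon: 2
8 duplicate windows → 25 − 8 = 17 distinct.

17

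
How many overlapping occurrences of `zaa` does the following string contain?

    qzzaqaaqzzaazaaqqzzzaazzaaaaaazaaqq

Sliding a length-3 window over the 35 characters (33 positions):
  position 10–12: zaa
  position 13–15: zaa
  position 20–22: zaa
  position 24–26: zaa
  position 31–33: zaa

5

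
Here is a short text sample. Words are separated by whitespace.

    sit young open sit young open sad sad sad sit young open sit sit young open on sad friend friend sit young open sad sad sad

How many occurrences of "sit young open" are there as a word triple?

Scanning the 24 overlapping trigram windows for "sit young open":
  position 1–3: sit young open
  position 4–6: sit young open
  position 10–12: sit young open
  position 14–16: sit young open
  position 21–23: sit young open

5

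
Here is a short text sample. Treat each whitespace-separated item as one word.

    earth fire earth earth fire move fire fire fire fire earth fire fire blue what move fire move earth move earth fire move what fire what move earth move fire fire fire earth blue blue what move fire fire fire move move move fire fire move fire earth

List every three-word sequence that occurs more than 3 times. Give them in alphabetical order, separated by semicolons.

fire fire fire; move fire fire

Trigram counts meeting the condition (more than 3 times):
  fire fire fire: 4
  move fire fire: 4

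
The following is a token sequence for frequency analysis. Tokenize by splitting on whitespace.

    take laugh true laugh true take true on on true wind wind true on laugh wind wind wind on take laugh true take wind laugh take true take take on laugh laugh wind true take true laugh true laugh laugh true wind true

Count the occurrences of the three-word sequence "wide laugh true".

0

Scanning the 41 overlapping trigram windows for "wide laugh true":
  (none found)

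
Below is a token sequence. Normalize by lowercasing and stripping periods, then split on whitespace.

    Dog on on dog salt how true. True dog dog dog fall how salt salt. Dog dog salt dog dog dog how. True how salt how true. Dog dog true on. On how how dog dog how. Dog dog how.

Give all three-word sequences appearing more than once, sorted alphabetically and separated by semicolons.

dog dog dog; dog dog how; how dog dog; salt dog dog; salt how true; true dog dog

Trigram counts meeting the condition (more than once):
  dog dog dog: 2
  dog dog how: 3
  how dog dog: 2
  salt dog dog: 2
  salt how true: 2
  true dog dog: 2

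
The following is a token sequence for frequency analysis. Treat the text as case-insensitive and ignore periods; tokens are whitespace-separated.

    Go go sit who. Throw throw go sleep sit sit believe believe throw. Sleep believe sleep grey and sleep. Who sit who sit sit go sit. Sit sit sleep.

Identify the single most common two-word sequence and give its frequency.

Bigram frequencies (highest first):
  sit sit: 4
  go sit: 2
  sit who: 2
  who sit: 2
  go go: 1
  who throw: 1
  … (16 more, each ≤ 1)

"sit sit", 4 times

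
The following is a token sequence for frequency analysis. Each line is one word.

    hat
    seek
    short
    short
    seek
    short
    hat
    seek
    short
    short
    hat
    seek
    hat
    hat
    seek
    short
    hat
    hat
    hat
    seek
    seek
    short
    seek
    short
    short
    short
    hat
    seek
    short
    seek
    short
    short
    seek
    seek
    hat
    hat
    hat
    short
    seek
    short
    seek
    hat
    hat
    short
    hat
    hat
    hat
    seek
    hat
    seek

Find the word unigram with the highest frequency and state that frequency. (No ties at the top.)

"hat", 18 times

Unigram frequencies (highest first):
  hat: 18
  seek: 16
  short: 16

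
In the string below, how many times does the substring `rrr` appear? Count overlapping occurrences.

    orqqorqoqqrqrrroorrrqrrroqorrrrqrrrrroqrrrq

Sliding a length-3 window over the 43 characters (41 positions):
  position 13–15: rrr
  position 18–20: rrr
  position 22–24: rrr
  position 28–30: rrr
  position 29–31: rrr
  position 33–35: rrr
  position 34–36: rrr
  position 35–37: rrr
  position 40–42: rrr

9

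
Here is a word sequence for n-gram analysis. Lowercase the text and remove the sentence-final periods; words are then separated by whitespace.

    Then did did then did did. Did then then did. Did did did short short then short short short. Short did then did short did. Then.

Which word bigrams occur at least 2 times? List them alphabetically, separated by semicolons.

did did; did short; did then; short did; short short; then did

Bigram counts meeting the condition (at least 2 times):
  did did: 6
  did short: 2
  did then: 4
  short did: 2
  short short: 4
  then did: 4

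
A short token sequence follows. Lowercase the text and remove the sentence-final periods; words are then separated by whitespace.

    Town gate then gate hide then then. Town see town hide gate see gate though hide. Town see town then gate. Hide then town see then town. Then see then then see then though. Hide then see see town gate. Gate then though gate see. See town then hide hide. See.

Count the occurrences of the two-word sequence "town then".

3

Scanning the 50 overlapping bigram windows for "town then":
  position 19–20: town then
  position 27–28: town then
  position 47–48: town then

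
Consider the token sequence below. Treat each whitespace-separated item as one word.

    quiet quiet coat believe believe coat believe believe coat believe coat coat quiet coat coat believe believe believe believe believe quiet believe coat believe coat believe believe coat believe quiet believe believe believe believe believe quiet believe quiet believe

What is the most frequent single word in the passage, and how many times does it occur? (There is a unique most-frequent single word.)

Unigram frequencies (highest first):
  believe: 22
  coat: 10
  quiet: 7

"believe", 22 times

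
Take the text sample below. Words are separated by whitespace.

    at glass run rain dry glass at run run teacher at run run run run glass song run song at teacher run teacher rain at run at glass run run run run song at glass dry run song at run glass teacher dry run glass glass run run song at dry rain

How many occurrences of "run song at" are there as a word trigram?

Scanning the 50 overlapping trigram windows for "run song at":
  position 18–20: run song at
  position 32–34: run song at
  position 37–39: run song at
  position 48–50: run song at

4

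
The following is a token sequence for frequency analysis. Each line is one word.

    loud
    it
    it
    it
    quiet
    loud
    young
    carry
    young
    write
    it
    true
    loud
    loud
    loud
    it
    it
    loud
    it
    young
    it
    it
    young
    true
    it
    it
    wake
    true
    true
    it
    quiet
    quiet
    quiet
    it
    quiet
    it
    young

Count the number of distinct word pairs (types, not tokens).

22

37 tokens → 36 bigram windows in total.
Repeated bigrams (each contributes count−1 duplicates):
  it it: 5
  it quiet: 3
  it young: 3
  loud it: 3
  loud loud: 2
  quiet it: 2
  quiet quiet: 2
  true it: 2
14 duplicate windows → 36 − 14 = 22 distinct.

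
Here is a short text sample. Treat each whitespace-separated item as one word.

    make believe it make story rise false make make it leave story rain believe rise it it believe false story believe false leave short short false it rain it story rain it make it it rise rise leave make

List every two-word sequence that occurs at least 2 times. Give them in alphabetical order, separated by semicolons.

believe false; it it; it make; make it; rain it; story rain

Bigram counts meeting the condition (at least 2 times):
  believe false: 2
  it it: 2
  it make: 2
  make it: 2
  rain it: 2
  story rain: 2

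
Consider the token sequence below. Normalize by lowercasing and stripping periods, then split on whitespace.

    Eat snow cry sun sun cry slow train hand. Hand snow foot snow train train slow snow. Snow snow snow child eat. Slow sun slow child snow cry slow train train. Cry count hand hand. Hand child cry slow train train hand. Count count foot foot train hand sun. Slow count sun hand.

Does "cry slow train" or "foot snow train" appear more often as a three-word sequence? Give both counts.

"cry slow train": 3 occurrences
"foot snow train": 1 occurrence

"cry slow train" (3 vs 1)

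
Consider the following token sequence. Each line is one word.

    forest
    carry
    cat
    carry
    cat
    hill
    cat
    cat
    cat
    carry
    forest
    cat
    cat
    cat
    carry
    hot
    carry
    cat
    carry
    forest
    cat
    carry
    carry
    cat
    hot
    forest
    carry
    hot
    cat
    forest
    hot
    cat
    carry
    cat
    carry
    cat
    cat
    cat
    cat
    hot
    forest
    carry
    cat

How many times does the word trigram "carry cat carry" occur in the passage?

Scanning the 41 overlapping trigram windows for "carry cat carry":
  position 2–4: carry cat carry
  position 17–19: carry cat carry
  position 33–35: carry cat carry

3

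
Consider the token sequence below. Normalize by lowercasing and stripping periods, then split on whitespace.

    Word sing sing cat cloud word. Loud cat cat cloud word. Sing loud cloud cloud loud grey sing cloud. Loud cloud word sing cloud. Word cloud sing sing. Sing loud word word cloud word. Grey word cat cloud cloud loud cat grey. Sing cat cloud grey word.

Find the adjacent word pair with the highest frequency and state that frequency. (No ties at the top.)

"cloud word", 5 times

Bigram frequencies (highest first):
  cloud word: 5
  cat cloud: 4
  word sing: 3
  sing sing: 3
  cloud loud: 3
  sing cat: 2
  … (18 more, each ≤ 2)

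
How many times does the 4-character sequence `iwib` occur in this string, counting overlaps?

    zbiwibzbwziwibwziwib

Sliding a length-4 window over the 20 characters (17 positions):
  position 3–6: iwib
  position 11–14: iwib
  position 17–20: iwib

3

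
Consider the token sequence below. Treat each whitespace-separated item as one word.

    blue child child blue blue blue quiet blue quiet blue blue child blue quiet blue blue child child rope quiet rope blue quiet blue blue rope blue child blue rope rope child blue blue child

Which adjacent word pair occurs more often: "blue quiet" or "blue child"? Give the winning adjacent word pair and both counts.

"blue quiet": 4 occurrences
"blue child": 5 occurrences

"blue child" (5 vs 4)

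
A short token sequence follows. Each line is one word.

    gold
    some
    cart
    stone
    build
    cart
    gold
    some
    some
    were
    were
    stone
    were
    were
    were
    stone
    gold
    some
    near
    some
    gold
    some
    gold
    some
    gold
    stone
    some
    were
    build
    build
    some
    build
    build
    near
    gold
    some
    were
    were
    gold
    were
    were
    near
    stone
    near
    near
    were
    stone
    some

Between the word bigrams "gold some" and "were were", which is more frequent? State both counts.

"gold some" (6 vs 5)

"gold some": 6 occurrences
"were were": 5 occurrences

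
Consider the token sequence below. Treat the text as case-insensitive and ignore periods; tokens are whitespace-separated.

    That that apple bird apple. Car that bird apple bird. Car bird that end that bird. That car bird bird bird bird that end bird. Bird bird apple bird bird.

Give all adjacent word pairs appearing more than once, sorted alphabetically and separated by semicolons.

Bigram counts meeting the condition (more than once):
  apple bird: 3
  bird apple: 3
  bird bird: 6
  bird that: 3
  car bird: 2
  that bird: 2
  that end: 2

apple bird; bird apple; bird bird; bird that; car bird; that bird; that end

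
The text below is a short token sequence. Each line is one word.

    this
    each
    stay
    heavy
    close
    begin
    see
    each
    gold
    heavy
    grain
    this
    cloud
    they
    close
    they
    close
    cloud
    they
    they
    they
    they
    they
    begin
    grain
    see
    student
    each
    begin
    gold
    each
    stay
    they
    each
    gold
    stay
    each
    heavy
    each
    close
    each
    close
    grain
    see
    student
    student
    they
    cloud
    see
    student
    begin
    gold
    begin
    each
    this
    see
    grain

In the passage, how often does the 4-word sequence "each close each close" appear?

1

Scanning the 54 overlapping 4-gram windows for "each close each close":
  position 39–42: each close each close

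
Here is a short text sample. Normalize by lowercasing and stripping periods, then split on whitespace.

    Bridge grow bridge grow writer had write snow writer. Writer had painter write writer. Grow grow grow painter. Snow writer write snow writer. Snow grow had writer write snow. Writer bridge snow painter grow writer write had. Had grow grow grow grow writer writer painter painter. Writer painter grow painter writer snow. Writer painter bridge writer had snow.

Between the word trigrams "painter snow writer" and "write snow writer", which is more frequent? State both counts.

"write snow writer" (3 vs 1)

"painter snow writer": 1 occurrence
"write snow writer": 3 occurrences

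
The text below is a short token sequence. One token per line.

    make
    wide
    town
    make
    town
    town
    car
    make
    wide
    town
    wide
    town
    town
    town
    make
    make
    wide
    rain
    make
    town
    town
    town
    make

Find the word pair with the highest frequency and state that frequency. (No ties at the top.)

"town town", 5 times

Bigram frequencies (highest first):
  town town: 5
  make wide: 3
  wide town: 3
  town make: 3
  make town: 2
  town car: 1
  … (5 more, each ≤ 1)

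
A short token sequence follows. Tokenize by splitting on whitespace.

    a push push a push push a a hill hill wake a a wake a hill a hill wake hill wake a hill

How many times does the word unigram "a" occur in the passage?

9

Scanning the 23 tokens for "a":
  position 1: a
  position 4: a
  position 7: a
  position 8: a
  position 12: a
  position 13: a
  position 15: a
  position 17: a
  position 22: a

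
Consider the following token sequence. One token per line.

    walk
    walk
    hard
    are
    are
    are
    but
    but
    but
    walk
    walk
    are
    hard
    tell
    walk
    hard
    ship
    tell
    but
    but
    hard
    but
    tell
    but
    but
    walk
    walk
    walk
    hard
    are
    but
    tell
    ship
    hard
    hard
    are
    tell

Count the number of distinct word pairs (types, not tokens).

37 tokens → 36 bigram windows in total.
Repeated bigrams (each contributes count−1 duplicates):
  but but: 4
  walk walk: 4
  hard are: 3
  walk hard: 3
  are are: 2
  are but: 2
  but tell: 2
  but walk: 2
  … (1 more repeated)
15 duplicate windows → 36 − 15 = 21 distinct.

21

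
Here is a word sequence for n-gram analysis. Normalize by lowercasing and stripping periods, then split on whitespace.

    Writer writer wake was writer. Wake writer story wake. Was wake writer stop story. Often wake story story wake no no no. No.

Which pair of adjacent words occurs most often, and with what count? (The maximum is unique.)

Bigram frequencies (highest first):
  no no: 3
  writer wake: 2
  wake was: 2
  wake writer: 2
  story wake: 2
  writer writer: 1
  … (10 more, each ≤ 1)

"no no", 3 times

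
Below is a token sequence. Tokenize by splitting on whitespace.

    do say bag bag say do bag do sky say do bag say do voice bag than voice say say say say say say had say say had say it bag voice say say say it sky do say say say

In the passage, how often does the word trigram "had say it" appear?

1

Scanning the 39 overlapping trigram windows for "had say it":
  position 28–30: had say it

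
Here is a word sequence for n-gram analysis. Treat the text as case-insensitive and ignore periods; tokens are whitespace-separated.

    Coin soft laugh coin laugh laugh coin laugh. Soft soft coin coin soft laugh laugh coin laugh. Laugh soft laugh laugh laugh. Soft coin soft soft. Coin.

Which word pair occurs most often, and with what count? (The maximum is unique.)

Bigram frequencies (highest first):
  laugh laugh: 5
  coin soft: 3
  soft laugh: 3
  laugh coin: 3
  coin laugh: 3
  laugh soft: 3
  … (3 more, each ≤ 3)

"laugh laugh", 5 times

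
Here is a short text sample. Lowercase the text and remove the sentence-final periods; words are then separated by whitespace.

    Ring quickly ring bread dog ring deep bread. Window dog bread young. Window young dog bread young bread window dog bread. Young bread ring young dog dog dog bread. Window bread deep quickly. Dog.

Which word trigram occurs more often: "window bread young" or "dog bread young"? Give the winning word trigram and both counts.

"dog bread young" (3 vs 0)

"window bread young": 0 occurrences
"dog bread young": 3 occurrences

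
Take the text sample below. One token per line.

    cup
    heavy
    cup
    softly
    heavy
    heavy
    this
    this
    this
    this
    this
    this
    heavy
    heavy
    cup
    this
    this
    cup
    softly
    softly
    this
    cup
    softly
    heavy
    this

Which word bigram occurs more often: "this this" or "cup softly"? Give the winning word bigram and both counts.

"this this": 6 occurrences
"cup softly": 3 occurrences

"this this" (6 vs 3)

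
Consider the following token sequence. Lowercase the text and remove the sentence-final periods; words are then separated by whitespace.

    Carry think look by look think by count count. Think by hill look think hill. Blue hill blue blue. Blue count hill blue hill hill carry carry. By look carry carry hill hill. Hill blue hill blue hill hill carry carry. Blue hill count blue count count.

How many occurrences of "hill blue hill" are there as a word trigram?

4

Scanning the 45 overlapping trigram windows for "hill blue hill":
  position 15–17: hill blue hill
  position 22–24: hill blue hill
  position 34–36: hill blue hill
  position 36–38: hill blue hill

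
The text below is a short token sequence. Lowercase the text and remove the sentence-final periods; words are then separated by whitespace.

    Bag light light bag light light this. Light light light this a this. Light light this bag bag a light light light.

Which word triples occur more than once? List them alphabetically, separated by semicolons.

bag light light; light light light; light light this; this light light

Trigram counts meeting the condition (more than once):
  bag light light: 2
  light light light: 2
  light light this: 3
  this light light: 2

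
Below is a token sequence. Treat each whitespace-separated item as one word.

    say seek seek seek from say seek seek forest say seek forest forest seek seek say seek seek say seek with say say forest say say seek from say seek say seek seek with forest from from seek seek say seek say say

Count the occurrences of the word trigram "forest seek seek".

1

Scanning the 41 overlapping trigram windows for "forest seek seek":
  position 13–15: forest seek seek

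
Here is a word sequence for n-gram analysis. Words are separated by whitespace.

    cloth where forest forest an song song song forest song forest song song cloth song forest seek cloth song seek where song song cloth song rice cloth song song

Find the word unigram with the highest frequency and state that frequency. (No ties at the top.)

Unigram frequencies (highest first):
  song: 13
  cloth: 5
  forest: 5
  where: 2
  seek: 2
  an: 1
  … (1 more, each ≤ 1)

"song", 13 times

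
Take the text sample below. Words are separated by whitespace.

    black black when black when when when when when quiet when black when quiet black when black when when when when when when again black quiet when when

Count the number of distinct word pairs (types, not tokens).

10

28 tokens → 27 bigram windows in total.
Repeated bigrams (each contributes count−1 duplicates):
  when when: 10
  black when: 5
  when black: 3
  quiet when: 2
  when quiet: 2
17 duplicate windows → 27 − 17 = 10 distinct.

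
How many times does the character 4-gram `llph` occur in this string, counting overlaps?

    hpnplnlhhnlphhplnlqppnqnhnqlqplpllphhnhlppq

1

Sliding a length-4 window over the 43 characters (40 positions):
  position 33–36: llph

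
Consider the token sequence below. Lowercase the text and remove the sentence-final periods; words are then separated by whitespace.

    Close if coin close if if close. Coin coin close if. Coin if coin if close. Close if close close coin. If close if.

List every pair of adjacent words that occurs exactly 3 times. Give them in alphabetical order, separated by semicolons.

coin if; if coin

Bigram counts meeting the condition (exactly 3 times):
  coin if: 3
  if coin: 3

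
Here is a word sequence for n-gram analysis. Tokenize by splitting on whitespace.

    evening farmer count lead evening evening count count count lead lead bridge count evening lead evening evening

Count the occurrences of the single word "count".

5

Scanning the 17 tokens for "count":
  position 3: count
  position 7: count
  position 8: count
  position 9: count
  position 13: count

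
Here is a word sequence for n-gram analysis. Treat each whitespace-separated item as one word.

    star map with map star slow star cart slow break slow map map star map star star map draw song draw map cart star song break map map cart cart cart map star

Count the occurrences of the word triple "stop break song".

0

Scanning the 31 overlapping trigram windows for "stop break song":
  (none found)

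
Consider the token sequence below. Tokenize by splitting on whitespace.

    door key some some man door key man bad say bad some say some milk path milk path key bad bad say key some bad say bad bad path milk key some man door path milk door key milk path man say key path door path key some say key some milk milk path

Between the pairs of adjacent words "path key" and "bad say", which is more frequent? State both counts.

"bad say" (3 vs 2)

"path key": 2 occurrences
"bad say": 3 occurrences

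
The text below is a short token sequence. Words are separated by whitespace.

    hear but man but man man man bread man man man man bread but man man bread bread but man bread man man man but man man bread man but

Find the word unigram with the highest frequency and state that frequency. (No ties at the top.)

Unigram frequencies (highest first):
  man: 17
  but: 6
  bread: 6
  hear: 1

"man", 17 times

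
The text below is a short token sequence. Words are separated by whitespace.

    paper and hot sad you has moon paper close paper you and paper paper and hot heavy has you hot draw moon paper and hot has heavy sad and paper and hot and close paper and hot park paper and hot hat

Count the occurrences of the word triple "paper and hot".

6

Scanning the 40 overlapping trigram windows for "paper and hot":
  position 1–3: paper and hot
  position 14–16: paper and hot
  position 23–25: paper and hot
  position 30–32: paper and hot
  position 35–37: paper and hot
  position 39–41: paper and hot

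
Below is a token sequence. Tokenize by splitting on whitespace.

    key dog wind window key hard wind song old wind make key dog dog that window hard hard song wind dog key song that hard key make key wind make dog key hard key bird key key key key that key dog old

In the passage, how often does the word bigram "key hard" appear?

2

Scanning the 42 overlapping bigram windows for "key hard":
  position 5–6: key hard
  position 32–33: key hard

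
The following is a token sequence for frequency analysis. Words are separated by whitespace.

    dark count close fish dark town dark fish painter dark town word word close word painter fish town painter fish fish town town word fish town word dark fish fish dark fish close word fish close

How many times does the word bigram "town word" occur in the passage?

3

Scanning the 35 overlapping bigram windows for "town word":
  position 11–12: town word
  position 23–24: town word
  position 26–27: town word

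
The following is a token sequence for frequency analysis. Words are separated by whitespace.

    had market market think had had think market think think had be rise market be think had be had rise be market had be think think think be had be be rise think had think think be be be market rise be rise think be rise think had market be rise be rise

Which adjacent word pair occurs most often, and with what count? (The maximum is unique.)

"be rise", 6 times

Bigram frequencies (highest first):
  be rise: 6
  think had: 5
  think think: 4
  had be: 4
  rise be: 3
  think be: 3
  … (16 more, each ≤ 3)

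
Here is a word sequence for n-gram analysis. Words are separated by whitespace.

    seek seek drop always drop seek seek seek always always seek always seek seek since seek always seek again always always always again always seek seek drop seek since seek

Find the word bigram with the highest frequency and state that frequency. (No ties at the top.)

"seek seek", 5 times

Bigram frequencies (highest first):
  seek seek: 5
  always seek: 4
  seek always: 3
  always always: 3
  seek drop: 2
  drop seek: 2
  … (7 more, each ≤ 2)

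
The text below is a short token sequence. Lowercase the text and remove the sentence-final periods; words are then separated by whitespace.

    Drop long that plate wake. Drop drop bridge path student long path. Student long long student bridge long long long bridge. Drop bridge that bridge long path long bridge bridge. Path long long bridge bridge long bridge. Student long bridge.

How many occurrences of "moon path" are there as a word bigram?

0

Scanning the 39 overlapping bigram windows for "moon path":
  (none found)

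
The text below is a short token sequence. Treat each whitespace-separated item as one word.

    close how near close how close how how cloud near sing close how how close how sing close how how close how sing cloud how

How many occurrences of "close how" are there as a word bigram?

Scanning the 24 overlapping bigram windows for "close how":
  position 1–2: close how
  position 4–5: close how
  position 6–7: close how
  position 12–13: close how
  position 15–16: close how
  position 18–19: close how
  position 21–22: close how

7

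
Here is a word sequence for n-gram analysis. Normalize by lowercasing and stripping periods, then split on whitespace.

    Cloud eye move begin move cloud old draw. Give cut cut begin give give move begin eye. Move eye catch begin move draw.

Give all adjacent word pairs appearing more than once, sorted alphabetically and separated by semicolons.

Bigram counts meeting the condition (more than once):
  begin move: 2
  eye move: 2
  move begin: 2

begin move; eye move; move begin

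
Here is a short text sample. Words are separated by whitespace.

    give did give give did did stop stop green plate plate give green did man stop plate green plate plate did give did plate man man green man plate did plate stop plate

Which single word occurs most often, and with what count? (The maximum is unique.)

Unigram frequencies (highest first):
  plate: 9
  did: 7
  give: 5
  stop: 4
  green: 4
  man: 4

"plate", 9 times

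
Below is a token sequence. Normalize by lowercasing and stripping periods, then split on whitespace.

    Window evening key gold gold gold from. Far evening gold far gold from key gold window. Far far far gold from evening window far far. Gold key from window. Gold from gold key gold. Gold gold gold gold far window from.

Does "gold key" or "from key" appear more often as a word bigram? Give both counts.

"gold key" (2 vs 1)

"gold key": 2 occurrences
"from key": 1 occurrence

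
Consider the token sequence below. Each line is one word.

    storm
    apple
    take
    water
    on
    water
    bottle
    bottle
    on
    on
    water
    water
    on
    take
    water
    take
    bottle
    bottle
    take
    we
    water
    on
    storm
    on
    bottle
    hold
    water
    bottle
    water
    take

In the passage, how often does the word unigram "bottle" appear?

6

Scanning the 30 tokens for "bottle":
  position 7: bottle
  position 8: bottle
  position 17: bottle
  position 18: bottle
  position 25: bottle
  position 28: bottle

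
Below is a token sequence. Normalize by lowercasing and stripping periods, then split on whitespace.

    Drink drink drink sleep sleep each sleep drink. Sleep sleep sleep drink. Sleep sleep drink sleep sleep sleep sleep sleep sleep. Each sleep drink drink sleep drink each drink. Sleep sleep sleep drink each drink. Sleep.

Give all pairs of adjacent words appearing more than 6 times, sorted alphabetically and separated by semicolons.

Bigram counts meeting the condition (more than 6 times):
  drink sleep: 7
  sleep sleep: 11

drink sleep; sleep sleep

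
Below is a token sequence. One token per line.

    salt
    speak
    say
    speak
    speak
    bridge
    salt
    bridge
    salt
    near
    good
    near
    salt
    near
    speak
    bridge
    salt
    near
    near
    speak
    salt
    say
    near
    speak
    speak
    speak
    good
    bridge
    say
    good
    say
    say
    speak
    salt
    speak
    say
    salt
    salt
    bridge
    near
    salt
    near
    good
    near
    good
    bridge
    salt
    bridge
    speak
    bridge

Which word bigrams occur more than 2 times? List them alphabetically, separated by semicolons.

bridge salt; near good; near speak; salt bridge; salt near; speak bridge; speak speak

Bigram counts meeting the condition (more than 2 times):
  bridge salt: 4
  near good: 3
  near speak: 3
  salt bridge: 3
  salt near: 4
  speak bridge: 3
  speak speak: 3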